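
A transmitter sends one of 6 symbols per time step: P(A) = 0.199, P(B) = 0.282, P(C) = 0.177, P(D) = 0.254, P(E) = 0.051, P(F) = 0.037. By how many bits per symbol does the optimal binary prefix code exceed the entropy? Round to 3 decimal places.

Entropy H = −Σ p log₂ p ≈ 2.3178 bits.
Huffman merges: 37/1000+51/1000→11/125; 11/125+177/1000→53/200; 199/1000+127/500→453/1000; 53/200+141/500→547/1000; 453/1000+547/1000→1. L = 2353/1000 ≈ 2.3530.
L − H = 2.3530 − 2.3178 = 0.035 bits.

0.035 bits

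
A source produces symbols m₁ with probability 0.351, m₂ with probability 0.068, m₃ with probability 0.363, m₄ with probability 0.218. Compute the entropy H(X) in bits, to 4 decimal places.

1.8037 bits

H = −Σ pᵢ log₂ pᵢ.
−0.351·log₂(0.351) = 0.5302
−0.068·log₂(0.068) = 0.2637
−0.363·log₂(0.363) = 0.5307
−0.218·log₂(0.218) = 0.4791
Sum ≈ 1.8037 → 1.8037 bits.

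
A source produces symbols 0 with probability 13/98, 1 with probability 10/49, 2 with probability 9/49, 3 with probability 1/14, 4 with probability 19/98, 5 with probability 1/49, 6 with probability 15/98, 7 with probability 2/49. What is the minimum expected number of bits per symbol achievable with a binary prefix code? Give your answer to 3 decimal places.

2.796 bits/symbol

Repeatedly combine the two least-probable nodes; the expected code length is the sum of the merged weights.
merge 1/49 + 2/49 → 3/49
merge 3/49 + 1/14 → 13/98
merge 13/98 + 13/98 → 13/49
merge 15/98 + 9/49 → 33/98
merge 19/98 + 10/49 → 39/98
merge 13/49 + 33/98 → 59/98
merge 39/98 + 59/98 → 1
L = 3/49 + 13/98 + 13/49 + 33/98 + 39/98 + 59/98 + 1 = 137/49 ≈ 2.796 bits/symbol.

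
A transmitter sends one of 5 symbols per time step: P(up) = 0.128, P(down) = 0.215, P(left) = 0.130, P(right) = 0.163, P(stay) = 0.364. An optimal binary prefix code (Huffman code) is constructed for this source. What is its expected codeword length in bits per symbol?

Repeatedly combine the two least-probable nodes; the expected code length is the sum of the merged weights.
merge 16/125 + 13/100 → 129/500
merge 163/1000 + 43/200 → 189/500
merge 129/500 + 91/250 → 311/500
merge 189/500 + 311/500 → 1
L = 129/500 + 189/500 + 311/500 + 1 = 1129/500 = 2.258 bits/symbol.

2.258 bits/symbol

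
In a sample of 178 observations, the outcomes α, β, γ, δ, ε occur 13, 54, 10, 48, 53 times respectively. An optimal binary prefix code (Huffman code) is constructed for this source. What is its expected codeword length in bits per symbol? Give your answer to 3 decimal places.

2.129 bits/symbol

Probabilities are the counts divided by 178.
Repeatedly combine the two least-probable nodes; the expected code length is the sum of the merged weights.
merge 5/89 + 13/178 → 23/178
merge 23/178 + 24/89 → 71/178
merge 53/178 + 27/89 → 107/178
merge 71/178 + 107/178 → 1
L = 23/178 + 71/178 + 107/178 + 1 = 379/178 ≈ 2.129 bits/symbol.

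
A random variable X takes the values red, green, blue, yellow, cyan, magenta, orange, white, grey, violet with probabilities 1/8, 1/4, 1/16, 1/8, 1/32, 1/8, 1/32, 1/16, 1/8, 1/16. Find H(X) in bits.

3.0625 bits

Each probability is a power of 1/2, so log₂(1/p) is an integer.
H = Σ p·log₂(1/p) = 1/8·3 + 1/4·2 + 1/16·4 + 1/8·3 + 1/32·5 + 1/8·3 + 1/32·5 + 1/16·4 + 1/8·3 + 1/16·4 = 3.0625 bits.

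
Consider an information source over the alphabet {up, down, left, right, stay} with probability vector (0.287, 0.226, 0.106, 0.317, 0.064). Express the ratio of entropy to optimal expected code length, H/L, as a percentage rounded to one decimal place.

Entropy H = −Σ p log₂ p ≈ 2.1242 bits.
Huffman merges: 8/125+53/500→17/100; 17/100+113/500→99/250; 287/1000+317/1000→151/250; 99/250+151/250→1. L = 217/100 ≈ 2.1700.
Efficiency = H/L = 2.1242/2.1700 = 97.9%.

97.9%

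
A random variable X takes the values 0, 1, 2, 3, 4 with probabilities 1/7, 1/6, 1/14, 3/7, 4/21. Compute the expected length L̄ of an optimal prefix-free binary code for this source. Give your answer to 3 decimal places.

Repeatedly combine the two least-probable nodes; the expected code length is the sum of the merged weights.
merge 1/14 + 1/7 → 3/14
merge 1/6 + 4/21 → 5/14
merge 3/14 + 5/14 → 4/7
merge 3/7 + 4/7 → 1
L = 3/14 + 5/14 + 4/7 + 1 = 15/7 ≈ 2.143 bits/symbol.

2.143 bits/symbol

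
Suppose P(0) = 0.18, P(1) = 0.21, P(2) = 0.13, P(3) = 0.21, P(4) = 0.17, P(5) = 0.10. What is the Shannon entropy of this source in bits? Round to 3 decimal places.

H = −Σ pᵢ log₂ pᵢ.
−0.18·log₂(0.18) = 0.4453
−0.21·log₂(0.21) = 0.4728
−0.13·log₂(0.13) = 0.3826
−0.21·log₂(0.21) = 0.4728
−0.17·log₂(0.17) = 0.4346
−0.10·log₂(0.10) = 0.3322
Sum ≈ 2.5404 → 2.540 bits.

2.540 bits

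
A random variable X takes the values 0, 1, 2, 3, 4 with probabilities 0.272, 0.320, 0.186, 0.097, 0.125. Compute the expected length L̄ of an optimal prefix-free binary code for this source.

2.222 bits/symbol

Repeatedly combine the two least-probable nodes; the expected code length is the sum of the merged weights.
merge 97/1000 + 1/8 → 111/500
merge 93/500 + 111/500 → 51/125
merge 34/125 + 8/25 → 74/125
merge 51/125 + 74/125 → 1
L = 111/500 + 51/125 + 74/125 + 1 = 1111/500 = 2.222 bits/symbol.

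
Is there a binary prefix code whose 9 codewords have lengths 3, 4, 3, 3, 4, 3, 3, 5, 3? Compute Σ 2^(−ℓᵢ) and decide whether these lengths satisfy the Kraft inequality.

With common denominator 2^5 = 32: Σ 2^(−ℓᵢ) = 4/32 + 2/32 + 4/32 + 4/32 + 2/32 + 4/32 + 4/32 + 1/32 + 4/32 = 29/32 = 0.90625.
Kraft's inequality requires Σ ≤ 1; here Σ = 0.90625 ≤ 1, so such a prefix code exists.

0.90625; yes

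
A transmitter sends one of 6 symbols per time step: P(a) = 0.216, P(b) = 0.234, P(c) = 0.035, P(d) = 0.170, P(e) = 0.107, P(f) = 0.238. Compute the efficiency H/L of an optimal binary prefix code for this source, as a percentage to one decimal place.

98.2%

Entropy H = −Σ p log₂ p ≈ 2.4096 bits.
Huffman merges: 7/200+107/1000→71/500; 71/500+17/100→39/125; 27/125+117/500→9/20; 119/500+39/125→11/20; 9/20+11/20→1. L = 1227/500 ≈ 2.4540.
Efficiency = H/L = 2.4096/2.4540 = 98.2%.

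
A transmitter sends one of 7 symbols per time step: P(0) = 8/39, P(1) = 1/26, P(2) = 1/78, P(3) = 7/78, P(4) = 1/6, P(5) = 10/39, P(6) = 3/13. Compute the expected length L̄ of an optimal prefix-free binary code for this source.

2.5 bits/symbol

Repeatedly combine the two least-probable nodes; the expected code length is the sum of the merged weights.
merge 1/78 + 1/26 → 2/39
merge 2/39 + 7/78 → 11/78
merge 11/78 + 1/6 → 4/13
merge 8/39 + 3/13 → 17/39
merge 10/39 + 4/13 → 22/39
merge 17/39 + 22/39 → 1
L = 2/39 + 11/78 + 4/13 + 17/39 + 22/39 + 1 = 5/2 = 2.5 bits/symbol.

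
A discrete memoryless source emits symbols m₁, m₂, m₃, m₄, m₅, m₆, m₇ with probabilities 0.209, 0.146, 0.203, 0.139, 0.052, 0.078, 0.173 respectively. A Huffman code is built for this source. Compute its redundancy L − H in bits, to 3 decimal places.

0.031 bits

Entropy H = −Σ p log₂ p ≈ 2.6868 bits.
Huffman merges: 13/250+39/500→13/100; 13/100+139/1000→269/1000; 73/500+173/1000→319/1000; 203/1000+209/1000→103/250; 269/1000+319/1000→147/250; 103/250+147/250→1. L = 1359/500 ≈ 2.7180.
L − H = 2.7180 − 2.6868 = 0.031 bits.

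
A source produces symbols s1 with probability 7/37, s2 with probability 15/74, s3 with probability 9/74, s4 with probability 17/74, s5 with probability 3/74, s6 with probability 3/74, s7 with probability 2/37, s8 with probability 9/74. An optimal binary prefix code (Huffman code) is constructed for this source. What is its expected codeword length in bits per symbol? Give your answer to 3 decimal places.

Repeatedly combine the two least-probable nodes; the expected code length is the sum of the merged weights.
merge 3/74 + 3/74 → 3/37
merge 2/37 + 3/37 → 5/37
merge 9/74 + 9/74 → 9/37
merge 5/37 + 7/37 → 12/37
merge 15/74 + 17/74 → 16/37
merge 9/37 + 12/37 → 21/37
merge 16/37 + 21/37 → 1
L = 3/37 + 5/37 + 9/37 + 12/37 + 16/37 + 21/37 + 1 = 103/37 ≈ 2.784 bits/symbol.

2.784 bits/symbol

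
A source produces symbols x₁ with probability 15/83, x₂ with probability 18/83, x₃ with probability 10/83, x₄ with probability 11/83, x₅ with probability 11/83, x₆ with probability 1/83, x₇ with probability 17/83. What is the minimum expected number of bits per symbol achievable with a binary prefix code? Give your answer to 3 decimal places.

Repeatedly combine the two least-probable nodes; the expected code length is the sum of the merged weights.
merge 1/83 + 10/83 → 11/83
merge 11/83 + 11/83 → 22/83
merge 11/83 + 15/83 → 26/83
merge 17/83 + 18/83 → 35/83
merge 22/83 + 26/83 → 48/83
merge 35/83 + 48/83 → 1
L = 11/83 + 22/83 + 26/83 + 35/83 + 48/83 + 1 = 225/83 ≈ 2.711 bits/symbol.

2.711 bits/symbol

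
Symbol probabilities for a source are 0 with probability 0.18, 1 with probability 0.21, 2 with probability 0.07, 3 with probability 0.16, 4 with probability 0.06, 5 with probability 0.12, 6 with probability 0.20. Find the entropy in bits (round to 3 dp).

2.685 bits

H = −Σ pᵢ log₂ pᵢ.
−0.18·log₂(0.18) = 0.4453
−0.21·log₂(0.21) = 0.4728
−0.07·log₂(0.07) = 0.2686
−0.16·log₂(0.16) = 0.4230
−0.06·log₂(0.06) = 0.2435
−0.12·log₂(0.12) = 0.3671
−0.20·log₂(0.20) = 0.4644
Sum ≈ 2.6847 → 2.685 bits.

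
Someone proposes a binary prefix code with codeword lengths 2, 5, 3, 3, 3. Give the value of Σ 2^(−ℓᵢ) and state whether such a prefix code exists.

With common denominator 2^5 = 32: Σ 2^(−ℓᵢ) = 8/32 + 1/32 + 4/32 + 4/32 + 4/32 = 21/32 = 0.65625.
Kraft's inequality requires Σ ≤ 1; here Σ = 0.65625 ≤ 1, so such a prefix code exists.

0.65625; yes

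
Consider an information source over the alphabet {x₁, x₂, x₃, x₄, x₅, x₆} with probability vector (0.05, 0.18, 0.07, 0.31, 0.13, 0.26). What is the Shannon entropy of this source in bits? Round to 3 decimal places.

2.342 bits

H = −Σ pᵢ log₂ pᵢ.
−0.05·log₂(0.05) = 0.2161
−0.18·log₂(0.18) = 0.4453
−0.07·log₂(0.07) = 0.2686
−0.31·log₂(0.31) = 0.5238
−0.13·log₂(0.13) = 0.3826
−0.26·log₂(0.26) = 0.5053
Sum ≈ 2.3417 → 2.342 bits.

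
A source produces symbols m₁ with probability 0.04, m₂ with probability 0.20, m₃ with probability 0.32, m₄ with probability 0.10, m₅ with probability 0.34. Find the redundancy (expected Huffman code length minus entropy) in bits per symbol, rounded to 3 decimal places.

0.102 bits

Entropy H = −Σ p log₂ p ≈ 2.0375 bits.
Huffman merges: 1/25+1/10→7/50; 7/50+1/5→17/50; 8/25+17/50→33/50; 17/50+33/50→1. L = 107/50 ≈ 2.1400.
L − H = 2.1400 − 2.0375 = 0.102 bits.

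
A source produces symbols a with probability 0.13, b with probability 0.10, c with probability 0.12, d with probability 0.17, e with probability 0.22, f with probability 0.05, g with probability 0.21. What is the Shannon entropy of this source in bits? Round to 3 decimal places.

H = −Σ pᵢ log₂ pᵢ.
−0.13·log₂(0.13) = 0.3826
−0.10·log₂(0.10) = 0.3322
−0.12·log₂(0.12) = 0.3671
−0.17·log₂(0.17) = 0.4346
−0.22·log₂(0.22) = 0.4806
−0.05·log₂(0.05) = 0.2161
−0.21·log₂(0.21) = 0.4728
Sum ≈ 2.6860 → 2.686 bits.

2.686 bits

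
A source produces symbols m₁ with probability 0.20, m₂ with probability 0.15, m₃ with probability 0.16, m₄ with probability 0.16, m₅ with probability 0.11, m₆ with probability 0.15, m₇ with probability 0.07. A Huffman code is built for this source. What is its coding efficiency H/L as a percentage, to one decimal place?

Entropy H = −Σ p log₂ p ≈ 2.7504 bits.
Huffman merges: 7/100+11/100→9/50; 3/20+3/20→3/10; 4/25+4/25→8/25; 9/50+1/5→19/50; 3/10+8/25→31/50; 19/50+31/50→1. L = 14/5 ≈ 2.8000.
Efficiency = H/L = 2.7504/2.8000 = 98.2%.

98.2%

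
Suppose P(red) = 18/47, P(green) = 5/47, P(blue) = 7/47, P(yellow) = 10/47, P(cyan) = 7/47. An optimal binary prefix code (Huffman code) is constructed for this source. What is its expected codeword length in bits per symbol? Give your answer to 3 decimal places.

Repeatedly combine the two least-probable nodes; the expected code length is the sum of the merged weights.
merge 5/47 + 7/47 → 12/47
merge 7/47 + 10/47 → 17/47
merge 12/47 + 17/47 → 29/47
merge 18/47 + 29/47 → 1
L = 12/47 + 17/47 + 29/47 + 1 = 105/47 ≈ 2.234 bits/symbol.

2.234 bits/symbol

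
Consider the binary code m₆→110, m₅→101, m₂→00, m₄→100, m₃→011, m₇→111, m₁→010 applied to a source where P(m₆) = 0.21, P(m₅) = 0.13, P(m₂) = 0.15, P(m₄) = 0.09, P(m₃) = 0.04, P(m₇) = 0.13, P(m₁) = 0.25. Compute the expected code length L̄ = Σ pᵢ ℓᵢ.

2.85 bits/symbol

L̄ = Σ pᵢ·ℓᵢ = 0.21·3 + 0.13·3 + 0.15·2 + 0.09·3 + 0.04·3 + 0.13·3 + 0.25·3 = 2.85 bits/symbol.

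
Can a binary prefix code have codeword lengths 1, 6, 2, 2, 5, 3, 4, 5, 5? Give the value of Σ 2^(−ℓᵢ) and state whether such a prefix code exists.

With common denominator 2^6 = 64: Σ 2^(−ℓᵢ) = 32/64 + 1/64 + 16/64 + 16/64 + 2/64 + 8/64 + 4/64 + 2/64 + 2/64 = 83/64 = 1.296875.
Kraft's inequality requires Σ ≤ 1; here Σ = 1.296875 > 1, so no such prefix code exists.

1.296875; no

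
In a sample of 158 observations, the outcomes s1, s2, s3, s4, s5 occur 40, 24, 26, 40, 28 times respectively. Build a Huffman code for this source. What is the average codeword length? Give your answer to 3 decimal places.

2.316 bits/symbol

Probabilities are the counts divided by 158.
Repeatedly combine the two least-probable nodes; the expected code length is the sum of the merged weights.
merge 12/79 + 13/79 → 25/79
merge 14/79 + 20/79 → 34/79
merge 20/79 + 25/79 → 45/79
merge 34/79 + 45/79 → 1
L = 25/79 + 34/79 + 45/79 + 1 = 183/79 ≈ 2.316 bits/symbol.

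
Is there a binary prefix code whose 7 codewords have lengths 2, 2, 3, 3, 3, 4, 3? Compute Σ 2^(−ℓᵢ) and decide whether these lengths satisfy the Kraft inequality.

1.0625; no

With common denominator 2^4 = 16: Σ 2^(−ℓᵢ) = 4/16 + 4/16 + 2/16 + 2/16 + 2/16 + 1/16 + 2/16 = 17/16 = 1.0625.
Kraft's inequality requires Σ ≤ 1; here Σ = 1.0625 > 1, so no such prefix code exists.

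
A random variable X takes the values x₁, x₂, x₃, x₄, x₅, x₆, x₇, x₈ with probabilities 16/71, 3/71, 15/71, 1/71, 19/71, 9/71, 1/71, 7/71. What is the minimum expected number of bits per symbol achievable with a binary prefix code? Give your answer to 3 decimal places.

2.563 bits/symbol

Repeatedly combine the two least-probable nodes; the expected code length is the sum of the merged weights.
merge 1/71 + 1/71 → 2/71
merge 2/71 + 3/71 → 5/71
merge 5/71 + 7/71 → 12/71
merge 9/71 + 12/71 → 21/71
merge 15/71 + 16/71 → 31/71
merge 19/71 + 21/71 → 40/71
merge 31/71 + 40/71 → 1
L = 2/71 + 5/71 + 12/71 + 21/71 + 31/71 + 40/71 + 1 = 182/71 ≈ 2.563 bits/symbol.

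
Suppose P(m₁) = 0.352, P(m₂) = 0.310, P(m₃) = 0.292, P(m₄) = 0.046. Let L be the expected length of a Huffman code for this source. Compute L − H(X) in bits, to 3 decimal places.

0.209 bits

Entropy H = −Σ p log₂ p ≈ 1.7770 bits.
Huffman merges: 23/500+73/250→169/500; 31/100+169/500→81/125; 44/125+81/125→1. L = 993/500 ≈ 1.9860.
L − H = 1.9860 − 1.7770 = 0.209 bits.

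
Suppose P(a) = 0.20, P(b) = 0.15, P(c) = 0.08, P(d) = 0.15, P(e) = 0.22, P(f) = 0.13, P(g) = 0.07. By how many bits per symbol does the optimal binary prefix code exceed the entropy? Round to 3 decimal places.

Entropy H = −Σ p log₂ p ≈ 2.7088 bits.
Huffman merges: 7/100+2/25→3/20; 13/100+3/20→7/25; 3/20+3/20→3/10; 1/5+11/50→21/50; 7/25+3/10→29/50; 21/50+29/50→1. L = 273/100 ≈ 2.7300.
L − H = 2.7300 − 2.7088 = 0.021 bits.

0.021 bits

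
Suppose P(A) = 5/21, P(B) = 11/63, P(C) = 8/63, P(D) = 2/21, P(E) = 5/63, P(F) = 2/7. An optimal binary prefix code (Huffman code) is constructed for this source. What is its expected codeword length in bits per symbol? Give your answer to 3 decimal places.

Repeatedly combine the two least-probable nodes; the expected code length is the sum of the merged weights.
merge 5/63 + 2/21 → 11/63
merge 8/63 + 11/63 → 19/63
merge 11/63 + 5/21 → 26/63
merge 2/7 + 19/63 → 37/63
merge 26/63 + 37/63 → 1
L = 11/63 + 19/63 + 26/63 + 37/63 + 1 = 52/21 ≈ 2.476 bits/symbol.

2.476 bits/symbol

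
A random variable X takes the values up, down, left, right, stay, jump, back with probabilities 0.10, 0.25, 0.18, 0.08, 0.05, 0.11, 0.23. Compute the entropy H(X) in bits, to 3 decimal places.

2.623 bits

H = −Σ pᵢ log₂ pᵢ.
−0.10·log₂(0.10) = 0.3322
−0.25·log₂(0.25) = 0.5000
−0.18·log₂(0.18) = 0.4453
−0.08·log₂(0.08) = 0.2915
−0.05·log₂(0.05) = 0.2161
−0.11·log₂(0.11) = 0.3503
−0.23·log₂(0.23) = 0.4877
Sum ≈ 2.6231 → 2.623 bits.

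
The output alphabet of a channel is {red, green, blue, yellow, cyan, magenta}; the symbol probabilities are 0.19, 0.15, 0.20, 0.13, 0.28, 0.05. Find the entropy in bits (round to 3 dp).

2.443 bits

H = −Σ pᵢ log₂ pᵢ.
−0.19·log₂(0.19) = 0.4552
−0.15·log₂(0.15) = 0.4105
−0.20·log₂(0.20) = 0.4644
−0.13·log₂(0.13) = 0.3826
−0.28·log₂(0.28) = 0.5142
−0.05·log₂(0.05) = 0.2161
Sum ≈ 2.4431 → 2.443 bits.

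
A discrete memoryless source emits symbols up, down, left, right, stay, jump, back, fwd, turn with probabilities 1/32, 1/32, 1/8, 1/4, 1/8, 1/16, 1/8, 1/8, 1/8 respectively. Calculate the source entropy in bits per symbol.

2.9375 bits

Each probability is a power of 1/2, so log₂(1/p) is an integer.
H = Σ p·log₂(1/p) = 1/32·5 + 1/32·5 + 1/8·3 + 1/4·2 + 1/8·3 + 1/16·4 + 1/8·3 + 1/8·3 + 1/8·3 = 2.9375 bits.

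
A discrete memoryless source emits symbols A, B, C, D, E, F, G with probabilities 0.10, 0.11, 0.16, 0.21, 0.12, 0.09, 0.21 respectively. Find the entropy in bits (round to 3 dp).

2.731 bits

H = −Σ pᵢ log₂ pᵢ.
−0.10·log₂(0.10) = 0.3322
−0.11·log₂(0.11) = 0.3503
−0.16·log₂(0.16) = 0.4230
−0.21·log₂(0.21) = 0.4728
−0.12·log₂(0.12) = 0.3671
−0.09·log₂(0.09) = 0.3127
−0.21·log₂(0.21) = 0.4728
Sum ≈ 2.7309 → 2.731 bits.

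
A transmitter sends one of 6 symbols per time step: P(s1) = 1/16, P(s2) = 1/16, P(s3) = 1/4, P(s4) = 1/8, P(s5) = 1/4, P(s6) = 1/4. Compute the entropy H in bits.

2.375 bits

Each probability is a power of 1/2, so log₂(1/p) is an integer.
H = Σ p·log₂(1/p) = 1/16·4 + 1/16·4 + 1/4·2 + 1/8·3 + 1/4·2 + 1/4·2 = 2.375 bits.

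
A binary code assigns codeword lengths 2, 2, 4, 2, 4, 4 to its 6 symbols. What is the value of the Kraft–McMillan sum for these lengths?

With common denominator 2^4 = 16: Σ 2^(−ℓᵢ) = 4/16 + 4/16 + 1/16 + 4/16 + 1/16 + 1/16 = 15/16 = 0.9375.

0.9375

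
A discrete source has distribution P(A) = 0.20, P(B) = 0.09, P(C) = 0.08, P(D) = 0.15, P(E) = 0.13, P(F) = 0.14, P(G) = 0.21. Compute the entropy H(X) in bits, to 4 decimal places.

H = −Σ pᵢ log₂ pᵢ.
−0.20·log₂(0.20) = 0.4644
−0.09·log₂(0.09) = 0.3127
−0.08·log₂(0.08) = 0.2915
−0.15·log₂(0.15) = 0.4105
−0.13·log₂(0.13) = 0.3826
−0.14·log₂(0.14) = 0.3971
−0.21·log₂(0.21) = 0.4728
Sum ≈ 2.7317 → 2.7317 bits.

2.7317 bits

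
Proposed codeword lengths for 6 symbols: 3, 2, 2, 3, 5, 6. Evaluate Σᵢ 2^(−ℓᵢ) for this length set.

0.796875

With common denominator 2^6 = 64: Σ 2^(−ℓᵢ) = 8/64 + 16/64 + 16/64 + 8/64 + 2/64 + 1/64 = 51/64 = 0.796875.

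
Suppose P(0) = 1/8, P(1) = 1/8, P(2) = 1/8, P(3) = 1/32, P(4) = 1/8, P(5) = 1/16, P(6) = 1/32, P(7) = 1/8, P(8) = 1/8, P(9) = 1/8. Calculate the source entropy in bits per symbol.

Each probability is a power of 1/2, so log₂(1/p) is an integer.
H = Σ p·log₂(1/p) = 1/8·3 + 1/8·3 + 1/8·3 + 1/32·5 + 1/8·3 + 1/16·4 + 1/32·5 + 1/8·3 + 1/8·3 + 1/8·3 = 3.1875 bits.

3.1875 bits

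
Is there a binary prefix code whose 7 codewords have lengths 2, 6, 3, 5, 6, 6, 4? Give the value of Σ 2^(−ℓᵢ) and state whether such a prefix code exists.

With common denominator 2^6 = 64: Σ 2^(−ℓᵢ) = 16/64 + 1/64 + 8/64 + 2/64 + 1/64 + 1/64 + 4/64 = 33/64 = 0.515625.
Kraft's inequality requires Σ ≤ 1; here Σ = 0.515625 ≤ 1, so such a prefix code exists.

0.515625; yes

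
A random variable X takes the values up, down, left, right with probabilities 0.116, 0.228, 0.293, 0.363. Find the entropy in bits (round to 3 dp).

H = −Σ pᵢ log₂ pᵢ.
−0.116·log₂(0.116) = 0.3605
−0.228·log₂(0.228) = 0.4863
−0.293·log₂(0.293) = 0.5189
−0.363·log₂(0.363) = 0.5307
Sum ≈ 1.8964 → 1.896 bits.

1.896 bits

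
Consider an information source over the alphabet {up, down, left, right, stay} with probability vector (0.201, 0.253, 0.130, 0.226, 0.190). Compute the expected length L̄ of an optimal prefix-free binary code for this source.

2.32 bits/symbol

Repeatedly combine the two least-probable nodes; the expected code length is the sum of the merged weights.
merge 13/100 + 19/100 → 8/25
merge 201/1000 + 113/500 → 427/1000
merge 253/1000 + 8/25 → 573/1000
merge 427/1000 + 573/1000 → 1
L = 8/25 + 427/1000 + 573/1000 + 1 = 58/25 = 2.32 bits/symbol.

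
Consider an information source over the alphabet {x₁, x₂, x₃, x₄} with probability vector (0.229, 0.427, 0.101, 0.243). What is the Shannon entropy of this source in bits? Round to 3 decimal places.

H = −Σ pᵢ log₂ pᵢ.
−0.229·log₂(0.229) = 0.4870
−0.427·log₂(0.427) = 0.5242
−0.101·log₂(0.101) = 0.3341
−0.243·log₂(0.243) = 0.4960
Sum ≈ 1.8412 → 1.841 bits.

1.841 bits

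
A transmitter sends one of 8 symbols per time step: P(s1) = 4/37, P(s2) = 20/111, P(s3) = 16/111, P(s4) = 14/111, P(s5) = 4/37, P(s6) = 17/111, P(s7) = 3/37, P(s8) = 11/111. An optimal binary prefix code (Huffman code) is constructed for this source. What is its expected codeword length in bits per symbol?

3 bits/symbol

Repeatedly combine the two least-probable nodes; the expected code length is the sum of the merged weights.
merge 3/37 + 11/111 → 20/111
merge 4/37 + 4/37 → 8/37
merge 14/111 + 16/111 → 10/37
merge 17/111 + 20/111 → 1/3
merge 20/111 + 8/37 → 44/111
merge 10/37 + 1/3 → 67/111
merge 44/111 + 67/111 → 1
L = 20/111 + 8/37 + 10/37 + 1/3 + 44/111 + 67/111 + 1 = 3 bits/symbol.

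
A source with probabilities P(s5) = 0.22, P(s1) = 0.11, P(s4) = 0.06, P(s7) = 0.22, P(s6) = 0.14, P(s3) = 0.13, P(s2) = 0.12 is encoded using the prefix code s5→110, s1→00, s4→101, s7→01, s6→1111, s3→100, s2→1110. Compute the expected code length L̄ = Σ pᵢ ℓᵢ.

L̄ = Σ pᵢ·ℓᵢ = 0.22·3 + 0.11·2 + 0.06·3 + 0.22·2 + 0.14·4 + 0.13·3 + 0.12·4 = 2.93 bits/symbol.

2.93 bits/symbol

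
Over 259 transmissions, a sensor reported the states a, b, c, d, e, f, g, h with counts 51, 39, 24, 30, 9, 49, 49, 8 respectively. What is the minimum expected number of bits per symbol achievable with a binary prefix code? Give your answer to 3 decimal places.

2.838 bits/symbol

Probabilities are the counts divided by 259.
Repeatedly combine the two least-probable nodes; the expected code length is the sum of the merged weights.
merge 8/259 + 9/259 → 17/259
merge 17/259 + 24/259 → 41/259
merge 30/259 + 39/259 → 69/259
merge 41/259 + 7/37 → 90/259
merge 7/37 + 51/259 → 100/259
merge 69/259 + 90/259 → 159/259
merge 100/259 + 159/259 → 1
L = 17/259 + 41/259 + 69/259 + 90/259 + 100/259 + 159/259 + 1 = 105/37 ≈ 2.838 bits/symbol.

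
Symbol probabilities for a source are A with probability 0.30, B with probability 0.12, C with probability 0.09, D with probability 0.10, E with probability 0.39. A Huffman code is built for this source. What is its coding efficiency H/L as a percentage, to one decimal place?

97.8%

Entropy H = −Σ p log₂ p ≈ 2.0628 bits.
Huffman merges: 9/100+1/10→19/100; 3/25+19/100→31/100; 3/10+31/100→61/100; 39/100+61/100→1. L = 211/100 ≈ 2.1100.
Efficiency = H/L = 2.0628/2.1100 = 97.8%.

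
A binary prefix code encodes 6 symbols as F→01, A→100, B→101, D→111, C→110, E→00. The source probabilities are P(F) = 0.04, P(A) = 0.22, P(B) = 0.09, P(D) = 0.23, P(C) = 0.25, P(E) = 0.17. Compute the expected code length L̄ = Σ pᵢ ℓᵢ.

2.79 bits/symbol

L̄ = Σ pᵢ·ℓᵢ = 0.04·2 + 0.22·3 + 0.09·3 + 0.23·3 + 0.25·3 + 0.17·2 = 2.79 bits/symbol.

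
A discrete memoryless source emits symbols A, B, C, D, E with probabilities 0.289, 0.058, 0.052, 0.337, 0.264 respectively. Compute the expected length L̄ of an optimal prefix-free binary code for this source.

Repeatedly combine the two least-probable nodes; the expected code length is the sum of the merged weights.
merge 13/250 + 29/500 → 11/100
merge 11/100 + 33/125 → 187/500
merge 289/1000 + 337/1000 → 313/500
merge 187/500 + 313/500 → 1
L = 11/100 + 187/500 + 313/500 + 1 = 211/100 = 2.11 bits/symbol.

2.11 bits/symbol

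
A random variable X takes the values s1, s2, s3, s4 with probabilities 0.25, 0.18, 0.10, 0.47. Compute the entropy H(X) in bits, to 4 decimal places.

H = −Σ pᵢ log₂ pᵢ.
−0.25·log₂(0.25) = 0.5000
−0.18·log₂(0.18) = 0.4453
−0.10·log₂(0.10) = 0.3322
−0.47·log₂(0.47) = 0.5120
Sum ≈ 1.7895 → 1.7895 bits.

1.7895 bits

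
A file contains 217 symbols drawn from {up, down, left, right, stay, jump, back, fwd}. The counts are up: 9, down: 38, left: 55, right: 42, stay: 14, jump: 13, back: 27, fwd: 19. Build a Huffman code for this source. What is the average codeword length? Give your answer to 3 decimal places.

2.806 bits/symbol

Probabilities are the counts divided by 217.
Repeatedly combine the two least-probable nodes; the expected code length is the sum of the merged weights.
merge 9/217 + 13/217 → 22/217
merge 2/31 + 19/217 → 33/217
merge 22/217 + 27/217 → 7/31
merge 33/217 + 38/217 → 71/217
merge 6/31 + 7/31 → 13/31
merge 55/217 + 71/217 → 18/31
merge 13/31 + 18/31 → 1
L = 22/217 + 33/217 + 7/31 + 71/217 + 13/31 + 18/31 + 1 = 87/31 ≈ 2.806 bits/symbol.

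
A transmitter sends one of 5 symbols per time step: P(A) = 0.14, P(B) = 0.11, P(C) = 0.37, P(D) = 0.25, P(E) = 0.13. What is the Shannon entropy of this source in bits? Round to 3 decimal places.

2.161 bits

H = −Σ pᵢ log₂ pᵢ.
−0.14·log₂(0.14) = 0.3971
−0.11·log₂(0.11) = 0.3503
−0.37·log₂(0.37) = 0.5307
−0.25·log₂(0.25) = 0.5000
−0.13·log₂(0.13) = 0.3826
Sum ≈ 2.1608 → 2.161 bits.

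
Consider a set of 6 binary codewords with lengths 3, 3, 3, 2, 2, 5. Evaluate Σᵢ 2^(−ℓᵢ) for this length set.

With common denominator 2^5 = 32: Σ 2^(−ℓᵢ) = 4/32 + 4/32 + 4/32 + 8/32 + 8/32 + 1/32 = 29/32 = 0.90625.

0.90625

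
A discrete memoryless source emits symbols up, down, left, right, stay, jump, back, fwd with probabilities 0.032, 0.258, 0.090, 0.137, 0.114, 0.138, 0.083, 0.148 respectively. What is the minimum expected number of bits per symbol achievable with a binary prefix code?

Repeatedly combine the two least-probable nodes; the expected code length is the sum of the merged weights.
merge 4/125 + 83/1000 → 23/200
merge 9/100 + 57/500 → 51/250
merge 23/200 + 137/1000 → 63/250
merge 69/500 + 37/250 → 143/500
merge 51/250 + 63/250 → 57/125
merge 129/500 + 143/500 → 68/125
merge 57/125 + 68/125 → 1
L = 23/200 + 51/250 + 63/250 + 143/500 + 57/125 + 68/125 + 1 = 2857/1000 = 2.857 bits/symbol.

2.857 bits/symbol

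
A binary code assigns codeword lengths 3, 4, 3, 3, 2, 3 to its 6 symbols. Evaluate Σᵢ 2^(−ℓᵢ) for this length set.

With common denominator 2^4 = 16: Σ 2^(−ℓᵢ) = 2/16 + 1/16 + 2/16 + 2/16 + 4/16 + 2/16 = 13/16 = 0.8125.

0.8125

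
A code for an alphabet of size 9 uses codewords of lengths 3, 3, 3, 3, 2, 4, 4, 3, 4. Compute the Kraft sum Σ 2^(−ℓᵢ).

With common denominator 2^4 = 16: Σ 2^(−ℓᵢ) = 2/16 + 2/16 + 2/16 + 2/16 + 4/16 + 1/16 + 1/16 + 2/16 + 1/16 = 17/16 = 1.0625.

1.0625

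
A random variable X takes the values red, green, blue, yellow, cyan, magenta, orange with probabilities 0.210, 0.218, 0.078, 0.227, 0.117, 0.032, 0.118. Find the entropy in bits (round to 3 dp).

2.609 bits

H = −Σ pᵢ log₂ pᵢ.
−0.210·log₂(0.210) = 0.4728
−0.218·log₂(0.218) = 0.4791
−0.078·log₂(0.078) = 0.2871
−0.227·log₂(0.227) = 0.4856
−0.117·log₂(0.117) = 0.3622
−0.032·log₂(0.032) = 0.1589
−0.118·log₂(0.118) = 0.3638
Sum ≈ 2.6095 → 2.609 bits.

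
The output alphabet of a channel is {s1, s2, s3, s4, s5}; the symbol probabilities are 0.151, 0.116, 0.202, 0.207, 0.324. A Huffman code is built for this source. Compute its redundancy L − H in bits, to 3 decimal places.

0.031 bits

Entropy H = −Σ p log₂ p ≈ 2.2356 bits.
Huffman merges: 29/250+151/1000→267/1000; 101/500+207/1000→409/1000; 267/1000+81/250→591/1000; 409/1000+591/1000→1. L = 2267/1000 ≈ 2.2670.
L − H = 2.2670 − 2.2356 = 0.031 bits.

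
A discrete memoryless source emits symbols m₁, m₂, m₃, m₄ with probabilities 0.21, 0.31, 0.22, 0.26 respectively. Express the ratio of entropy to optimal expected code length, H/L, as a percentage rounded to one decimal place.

Entropy H = −Σ p log₂ p ≈ 1.9825 bits.
Huffman merges: 21/100+11/50→43/100; 13/50+31/100→57/100; 43/100+57/100→1. L = 2 ≈ 2.0000.
Efficiency = H/L = 1.9825/2.0000 = 99.1%.

99.1%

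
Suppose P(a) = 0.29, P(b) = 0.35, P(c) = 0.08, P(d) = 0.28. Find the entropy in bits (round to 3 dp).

H = −Σ pᵢ log₂ pᵢ.
−0.29·log₂(0.29) = 0.5179
−0.35·log₂(0.35) = 0.5301
−0.08·log₂(0.08) = 0.2915
−0.28·log₂(0.28) = 0.5142
Sum ≈ 1.8537 → 1.854 bits.

1.854 bits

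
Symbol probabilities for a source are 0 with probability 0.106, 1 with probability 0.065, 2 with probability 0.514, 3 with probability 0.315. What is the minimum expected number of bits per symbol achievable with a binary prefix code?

1.657 bits/symbol

Repeatedly combine the two least-probable nodes; the expected code length is the sum of the merged weights.
merge 13/200 + 53/500 → 171/1000
merge 171/1000 + 63/200 → 243/500
merge 243/500 + 257/500 → 1
L = 171/1000 + 243/500 + 1 = 1657/1000 = 1.657 bits/symbol.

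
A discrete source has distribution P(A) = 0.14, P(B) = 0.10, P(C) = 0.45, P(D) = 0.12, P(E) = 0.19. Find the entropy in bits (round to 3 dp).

2.070 bits

H = −Σ pᵢ log₂ pᵢ.
−0.14·log₂(0.14) = 0.3971
−0.10·log₂(0.10) = 0.3322
−0.45·log₂(0.45) = 0.5184
−0.12·log₂(0.12) = 0.3671
−0.19·log₂(0.19) = 0.4552
Sum ≈ 2.0700 → 2.070 bits.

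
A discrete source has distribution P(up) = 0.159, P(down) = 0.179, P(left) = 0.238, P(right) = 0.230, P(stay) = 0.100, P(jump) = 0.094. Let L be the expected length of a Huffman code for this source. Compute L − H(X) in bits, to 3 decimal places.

0.033 bits

Entropy H = −Σ p log₂ p ≈ 2.4995 bits.
Huffman merges: 47/500+1/10→97/500; 159/1000+179/1000→169/500; 97/500+23/100→53/125; 119/500+169/500→72/125; 53/125+72/125→1. L = 633/250 ≈ 2.5320.
L − H = 2.5320 − 2.4995 = 0.033 bits.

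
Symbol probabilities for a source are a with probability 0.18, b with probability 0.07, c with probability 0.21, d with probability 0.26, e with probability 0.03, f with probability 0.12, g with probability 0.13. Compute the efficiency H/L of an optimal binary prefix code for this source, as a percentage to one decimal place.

98.6%

Entropy H = −Σ p log₂ p ≈ 2.5935 bits.
Huffman merges: 3/100+7/100→1/10; 1/10+3/25→11/50; 13/100+9/50→31/100; 21/100+11/50→43/100; 13/50+31/100→57/100; 43/100+57/100→1. L = 263/100 ≈ 2.6300.
Efficiency = H/L = 2.5935/2.6300 = 98.6%.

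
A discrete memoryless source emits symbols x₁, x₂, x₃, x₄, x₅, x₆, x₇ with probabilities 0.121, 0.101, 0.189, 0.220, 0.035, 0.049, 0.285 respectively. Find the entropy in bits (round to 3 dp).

H = −Σ pᵢ log₂ pᵢ.
−0.121·log₂(0.121) = 0.3687
−0.101·log₂(0.101) = 0.3341
−0.189·log₂(0.189) = 0.4543
−0.220·log₂(0.220) = 0.4806
−0.035·log₂(0.035) = 0.1693
−0.049·log₂(0.049) = 0.2132
−0.285·log₂(0.285) = 0.5161
Sum ≈ 2.5362 → 2.536 bits.

2.536 bits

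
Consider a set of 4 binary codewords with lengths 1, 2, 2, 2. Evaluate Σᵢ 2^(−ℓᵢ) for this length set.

With common denominator 2^2 = 4: Σ 2^(−ℓᵢ) = 2/4 + 1/4 + 1/4 + 1/4 = 5/4 = 1.25.

1.25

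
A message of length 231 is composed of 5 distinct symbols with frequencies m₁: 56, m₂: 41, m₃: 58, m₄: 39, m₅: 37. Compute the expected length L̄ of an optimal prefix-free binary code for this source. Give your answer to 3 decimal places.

Probabilities are the counts divided by 231.
Repeatedly combine the two least-probable nodes; the expected code length is the sum of the merged weights.
merge 37/231 + 13/77 → 76/231
merge 41/231 + 8/33 → 97/231
merge 58/231 + 76/231 → 134/231
merge 97/231 + 134/231 → 1
L = 76/231 + 97/231 + 134/231 + 1 = 538/231 ≈ 2.329 bits/symbol.

2.329 bits/symbol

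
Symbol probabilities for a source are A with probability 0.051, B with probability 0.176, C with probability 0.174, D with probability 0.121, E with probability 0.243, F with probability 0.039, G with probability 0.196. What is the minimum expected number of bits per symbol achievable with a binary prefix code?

Repeatedly combine the two least-probable nodes; the expected code length is the sum of the merged weights.
merge 39/1000 + 51/1000 → 9/100
merge 9/100 + 121/1000 → 211/1000
merge 87/500 + 22/125 → 7/20
merge 49/250 + 211/1000 → 407/1000
merge 243/1000 + 7/20 → 593/1000
merge 407/1000 + 593/1000 → 1
L = 9/100 + 211/1000 + 7/20 + 407/1000 + 593/1000 + 1 = 2651/1000 = 2.651 bits/symbol.

2.651 bits/symbol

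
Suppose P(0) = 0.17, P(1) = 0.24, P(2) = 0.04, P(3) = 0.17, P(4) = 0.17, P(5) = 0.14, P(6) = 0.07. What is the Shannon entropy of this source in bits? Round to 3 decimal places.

H = −Σ pᵢ log₂ pᵢ.
−0.17·log₂(0.17) = 0.4346
−0.24·log₂(0.24) = 0.4941
−0.04·log₂(0.04) = 0.1858
−0.17·log₂(0.17) = 0.4346
−0.17·log₂(0.17) = 0.4346
−0.14·log₂(0.14) = 0.3971
−0.07·log₂(0.07) = 0.2686
Sum ≈ 2.6493 → 2.649 bits.

2.649 bits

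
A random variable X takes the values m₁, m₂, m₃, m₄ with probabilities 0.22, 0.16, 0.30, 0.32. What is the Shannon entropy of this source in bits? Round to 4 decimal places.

H = −Σ pᵢ log₂ pᵢ.
−0.22·log₂(0.22) = 0.4806
−0.16·log₂(0.16) = 0.4230
−0.30·log₂(0.30) = 0.5211
−0.32·log₂(0.32) = 0.5260
Sum ≈ 1.9507 → 1.9507 bits.

1.9507 bits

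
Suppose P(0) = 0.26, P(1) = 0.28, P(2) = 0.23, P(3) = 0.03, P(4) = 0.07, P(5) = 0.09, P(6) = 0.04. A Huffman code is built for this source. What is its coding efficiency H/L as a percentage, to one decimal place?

99.4%

Entropy H = −Σ p log₂ p ≈ 2.4259 bits.
Huffman merges: 3/100+1/25→7/100; 7/100+7/100→7/50; 9/100+7/50→23/100; 23/100+23/100→23/50; 13/50+7/25→27/50; 23/50+27/50→1. L = 61/25 ≈ 2.4400.
Efficiency = H/L = 2.4259/2.4400 = 99.4%.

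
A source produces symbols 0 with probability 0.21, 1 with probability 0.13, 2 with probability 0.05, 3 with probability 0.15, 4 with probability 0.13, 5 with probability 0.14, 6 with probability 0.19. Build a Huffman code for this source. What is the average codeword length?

Repeatedly combine the two least-probable nodes; the expected code length is the sum of the merged weights.
merge 1/20 + 13/100 → 9/50
merge 13/100 + 7/50 → 27/100
merge 3/20 + 9/50 → 33/100
merge 19/100 + 21/100 → 2/5
merge 27/100 + 33/100 → 3/5
merge 2/5 + 3/5 → 1
L = 9/50 + 27/100 + 33/100 + 2/5 + 3/5 + 1 = 139/50 = 2.78 bits/symbol.

2.78 bits/symbol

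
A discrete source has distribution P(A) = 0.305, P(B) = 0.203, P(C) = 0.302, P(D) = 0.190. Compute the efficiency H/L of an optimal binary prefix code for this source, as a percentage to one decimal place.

Entropy H = −Σ p log₂ p ≈ 1.9664 bits.
Huffman merges: 19/100+203/1000→393/1000; 151/500+61/200→607/1000; 393/1000+607/1000→1. L = 2 ≈ 2.0000.
Efficiency = H/L = 1.9664/2.0000 = 98.3%.

98.3%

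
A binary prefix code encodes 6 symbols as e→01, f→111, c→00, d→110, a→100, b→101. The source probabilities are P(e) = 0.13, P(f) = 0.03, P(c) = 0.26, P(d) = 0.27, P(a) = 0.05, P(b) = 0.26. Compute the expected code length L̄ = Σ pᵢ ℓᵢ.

L̄ = Σ pᵢ·ℓᵢ = 0.13·2 + 0.03·3 + 0.26·2 + 0.27·3 + 0.05·3 + 0.26·3 = 2.61 bits/symbol.

2.61 bits/symbol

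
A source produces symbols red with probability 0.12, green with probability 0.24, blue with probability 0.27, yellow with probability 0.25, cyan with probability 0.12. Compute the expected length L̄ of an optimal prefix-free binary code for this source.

2.24 bits/symbol

Repeatedly combine the two least-probable nodes; the expected code length is the sum of the merged weights.
merge 3/25 + 3/25 → 6/25
merge 6/25 + 6/25 → 12/25
merge 1/4 + 27/100 → 13/25
merge 12/25 + 13/25 → 1
L = 6/25 + 12/25 + 13/25 + 1 = 56/25 = 2.24 bits/symbol.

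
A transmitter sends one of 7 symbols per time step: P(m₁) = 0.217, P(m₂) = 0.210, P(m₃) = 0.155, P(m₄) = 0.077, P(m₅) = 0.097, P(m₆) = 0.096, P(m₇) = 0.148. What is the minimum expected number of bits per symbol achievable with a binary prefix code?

Repeatedly combine the two least-probable nodes; the expected code length is the sum of the merged weights.
merge 77/1000 + 12/125 → 173/1000
merge 97/1000 + 37/250 → 49/200
merge 31/200 + 173/1000 → 41/125
merge 21/100 + 217/1000 → 427/1000
merge 49/200 + 41/125 → 573/1000
merge 427/1000 + 573/1000 → 1
L = 173/1000 + 49/200 + 41/125 + 427/1000 + 573/1000 + 1 = 1373/500 = 2.746 bits/symbol.

2.746 bits/symbol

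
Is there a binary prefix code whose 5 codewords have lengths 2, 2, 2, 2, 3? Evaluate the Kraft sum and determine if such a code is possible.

1.125; no

With common denominator 2^3 = 8: Σ 2^(−ℓᵢ) = 2/8 + 2/8 + 2/8 + 2/8 + 1/8 = 9/8 = 1.125.
Kraft's inequality requires Σ ≤ 1; here Σ = 1.125 > 1, so no such prefix code exists.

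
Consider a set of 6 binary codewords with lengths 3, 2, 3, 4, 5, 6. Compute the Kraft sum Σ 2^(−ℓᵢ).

0.609375

With common denominator 2^6 = 64: Σ 2^(−ℓᵢ) = 8/64 + 16/64 + 8/64 + 4/64 + 2/64 + 1/64 = 39/64 = 0.609375.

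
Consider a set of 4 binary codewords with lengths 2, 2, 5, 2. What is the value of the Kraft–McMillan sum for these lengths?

0.78125

With common denominator 2^5 = 32: Σ 2^(−ℓᵢ) = 8/32 + 8/32 + 1/32 + 8/32 = 25/32 = 0.78125.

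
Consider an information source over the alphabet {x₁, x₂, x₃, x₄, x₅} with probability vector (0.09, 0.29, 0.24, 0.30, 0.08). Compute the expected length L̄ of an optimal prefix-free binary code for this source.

Repeatedly combine the two least-probable nodes; the expected code length is the sum of the merged weights.
merge 2/25 + 9/100 → 17/100
merge 17/100 + 6/25 → 41/100
merge 29/100 + 3/10 → 59/100
merge 41/100 + 59/100 → 1
L = 17/100 + 41/100 + 59/100 + 1 = 217/100 = 2.17 bits/symbol.

2.17 bits/symbol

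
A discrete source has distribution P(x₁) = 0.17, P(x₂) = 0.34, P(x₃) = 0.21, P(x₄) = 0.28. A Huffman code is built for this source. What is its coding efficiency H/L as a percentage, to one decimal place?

Entropy H = −Σ p log₂ p ≈ 1.9508 bits.
Huffman merges: 17/100+21/100→19/50; 7/25+17/50→31/50; 19/50+31/50→1. L = 2 ≈ 2.0000.
Efficiency = H/L = 1.9508/2.0000 = 97.5%.

97.5%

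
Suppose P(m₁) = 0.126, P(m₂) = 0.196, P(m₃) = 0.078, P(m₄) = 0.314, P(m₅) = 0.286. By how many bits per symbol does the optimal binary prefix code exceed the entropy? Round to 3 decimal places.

0.038 bits

Entropy H = −Σ p log₂ p ≈ 2.1657 bits.
Huffman merges: 39/500+63/500→51/250; 49/250+51/250→2/5; 143/500+157/500→3/5; 2/5+3/5→1. L = 551/250 ≈ 2.2040.
L − H = 2.2040 − 2.1657 = 0.038 bits.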